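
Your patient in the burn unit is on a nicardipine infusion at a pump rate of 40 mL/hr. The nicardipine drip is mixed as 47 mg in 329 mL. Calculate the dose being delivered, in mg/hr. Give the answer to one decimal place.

Concentration = 47 mg ÷ 329 mL = 0.1428571 mg/mL
Drug rate = 40 mL/hr × 0.1428571 mg/mL = 5.714286 mg/hr

5.7 mg/hr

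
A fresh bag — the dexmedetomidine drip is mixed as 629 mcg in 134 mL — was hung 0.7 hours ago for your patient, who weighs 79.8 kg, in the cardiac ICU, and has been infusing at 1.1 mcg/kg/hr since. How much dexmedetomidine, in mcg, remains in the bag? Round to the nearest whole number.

568 mcg

Dose = 1.1 mcg/kg/hr × 79.8 kg = 87.78 mcg/hr
Concentration = 629 mcg ÷ 134 mL = 4.69403 mcg/mL
Rate = 87.78 mcg/hr ÷ 4.69403 mcg/mL = 18.70035 mL/hr
Volume infused = 18.70035 mL/hr × 0.7 hr = 13.09024 mL
Volume remaining = 134 − 13.09024 = 120.9098 mL
Drug remaining = 120.9098 mL × 4.69403 mcg/mL = 567.554 mcg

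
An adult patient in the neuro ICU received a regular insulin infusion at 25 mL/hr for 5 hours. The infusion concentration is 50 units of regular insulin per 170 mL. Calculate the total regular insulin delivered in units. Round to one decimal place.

Concentration = 50 units ÷ 170 mL = 0.2941176 units/mL
Drug rate = 25 mL/hr × 0.2941176 units/mL = 7.352941 units/hr
Total = 7.352941 units/hr × 5 hr = 36.76471 units

36.8 units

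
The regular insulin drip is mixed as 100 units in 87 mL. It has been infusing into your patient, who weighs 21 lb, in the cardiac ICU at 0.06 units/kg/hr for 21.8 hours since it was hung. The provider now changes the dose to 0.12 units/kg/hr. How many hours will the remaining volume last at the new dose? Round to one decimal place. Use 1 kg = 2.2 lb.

76.4 hours

Initial rate:
Weight = 21 lb ÷ 2.2 lb/kg = 9.545455 kg
Dose = 0.06 units/kg/hr × 9.545455 kg = 0.5727273 units/hr
Concentration = 100 units ÷ 87 mL = 1.149425 units/mL
Rate = 0.5727273 units/hr ÷ 1.149425 units/mL = 0.4982727 mL/hr
Volume infused so far = 0.4982727 mL/hr × 21.8 hr = 10.86235 mL
Volume remaining = 87 − 10.86235 = 76.13765 mL
New rate:
Dose = 0.12 units/kg/hr × 9.545455 kg = 1.145455 units/hr
Rate = 1.145455 units/hr ÷ 1.149425 units/mL = 0.9965455 mL/hr
Time remaining = 76.13765 mL ÷ 0.9965455 mL/hr = 76.40159 hr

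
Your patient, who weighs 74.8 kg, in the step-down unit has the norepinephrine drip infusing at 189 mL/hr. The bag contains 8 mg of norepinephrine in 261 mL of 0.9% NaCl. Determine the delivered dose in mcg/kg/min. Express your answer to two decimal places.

1.29 mcg/kg/min

Concentration = 8 mg ÷ 261 mL = 0.03065134 mg/mL = 30.65134 mcg/mL
Drug rate = 189 mL/hr × 30.65134 mcg/mL = 5793.103 mcg/hr
5793.103 mcg/hr ÷ 60 min/hr = 96.55172 mcg/min
96.55172 mcg/min ÷ 74.8 kg = 1.290798 mcg/kg/min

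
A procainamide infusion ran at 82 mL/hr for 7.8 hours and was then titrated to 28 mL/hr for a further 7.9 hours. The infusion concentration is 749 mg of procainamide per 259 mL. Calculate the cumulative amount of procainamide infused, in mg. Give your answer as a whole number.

Concentration = 749 mg ÷ 259 mL = 2.891892 mg/mL
Stage 1: 82 mL/hr × 7.8 hr = 639.6 mL → 639.6 mL × 2.891892 mg/mL = 1849.654 mg
Stage 2: 28 mL/hr × 7.9 hr = 221.2 mL → 221.2 mL × 2.891892 mg/mL = 639.6865 mg
Total = 1849.654 + 639.6865 = 2489.341 mg

2489 mg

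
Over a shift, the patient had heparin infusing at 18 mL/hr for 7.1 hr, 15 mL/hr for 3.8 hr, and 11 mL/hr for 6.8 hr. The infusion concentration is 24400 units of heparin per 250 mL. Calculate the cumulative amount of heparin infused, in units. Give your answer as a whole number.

Concentration = 24400 units ÷ 250 mL = 97.6 units/mL
Stage 1: 18 mL/hr × 7.1 hr = 127.8 mL → 127.8 mL × 97.6 units/mL = 12473.28 units
Stage 2: 15 mL/hr × 3.8 hr = 57 mL → 57 mL × 97.6 units/mL = 5563.2 units
Stage 3: 11 mL/hr × 6.8 hr = 74.8 mL → 74.8 mL × 97.6 units/mL = 7300.48 units
Total = 12473.28 + 5563.2 + 7300.48 = 25336.96 units

25337 units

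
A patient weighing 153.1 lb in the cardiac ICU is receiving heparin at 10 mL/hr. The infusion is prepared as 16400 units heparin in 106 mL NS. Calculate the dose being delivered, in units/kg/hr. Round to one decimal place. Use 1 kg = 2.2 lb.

Weight = 153.1 lb ÷ 2.2 lb/kg = 69.59091 kg
Concentration = 16400 units ÷ 106 mL = 154.717 units/mL
Drug rate = 10 mL/hr × 154.717 units/mL = 1547.17 units/hr
1547.17 units/hr ÷ 69.59091 kg = 22.23236 units/kg/hr

22.2 units/kg/hr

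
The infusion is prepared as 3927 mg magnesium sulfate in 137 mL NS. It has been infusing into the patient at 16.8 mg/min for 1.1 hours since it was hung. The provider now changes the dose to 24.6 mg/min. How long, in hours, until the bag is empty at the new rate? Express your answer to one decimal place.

1.9 hours

Initial rate:
16.8 mg/min × 60 min/hr = 1008 mg/hr
Concentration = 3927 mg ÷ 137 mL = 28.66423 mg/mL
Rate = 1008 mg/hr ÷ 28.66423 mg/mL = 35.16578 mL/hr
Volume infused so far = 35.16578 mL/hr × 1.1 hr = 38.68235 mL
Volume remaining = 137 − 38.68235 = 98.31765 mL
New rate:
24.6 mg/min × 60 min/hr = 1476 mg/hr
Rate = 1476 mg/hr ÷ 28.66423 mg/mL = 51.49274 mL/hr
Time remaining = 98.31765 mL ÷ 51.49274 mL/hr = 1.90935 hr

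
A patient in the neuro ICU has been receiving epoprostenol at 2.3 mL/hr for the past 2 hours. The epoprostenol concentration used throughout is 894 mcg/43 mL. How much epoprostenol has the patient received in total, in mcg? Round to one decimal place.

Concentration = 894 mcg ÷ 43 mL = 20.7907 mcg/mL = 20790.7 ng/mL
Drug rate = 2.3 mL/hr × 20790.7 ng/mL = 47818.6 ng/hr
Total = 47818.6 ng/hr × 2 hr = 95637.21 ng = 95.63721 mcg

95.6 mcg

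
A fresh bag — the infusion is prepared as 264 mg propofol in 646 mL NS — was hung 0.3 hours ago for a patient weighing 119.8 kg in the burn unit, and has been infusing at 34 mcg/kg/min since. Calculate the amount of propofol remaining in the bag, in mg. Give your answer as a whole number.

191 mg

Dose = 34 mcg/kg/min × 119.8 kg = 4073.2 mcg/min
4073.2 mcg/min × 60 min/hr = 244392 mcg/hr
Concentration = 264 mg ÷ 646 mL = 0.4086687 mg/mL = 408.6687 mcg/mL
Rate = 244392 mcg/hr ÷ 408.6687 mcg/mL = 598.0198 mL/hr
Volume infused = 598.0198 mL/hr × 0.3 hr = 179.4059 mL
Volume remaining = 646 − 179.4059 = 466.5941 mL
Drug remaining = 466.5941 mL × 408.6687 mcg/mL = 190682.4 mcg = 190.6824 mg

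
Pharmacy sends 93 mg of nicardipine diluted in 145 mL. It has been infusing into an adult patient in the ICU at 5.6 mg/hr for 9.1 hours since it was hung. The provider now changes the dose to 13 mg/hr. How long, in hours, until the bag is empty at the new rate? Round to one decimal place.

3.2 hours

Initial rate:
Concentration = 93 mg ÷ 145 mL = 0.6413793 mg/mL
Rate = 5.6 mg/hr ÷ 0.6413793 mg/mL = 8.731183 mL/hr
Volume infused so far = 8.731183 mL/hr × 9.1 hr = 79.45376 mL
Volume remaining = 145 − 79.45376 = 65.54624 mL
New rate:
Rate = 13 mg/hr ÷ 0.6413793 mg/mL = 20.26882 mL/hr
Time remaining = 65.54624 mL ÷ 20.26882 mL/hr = 3.233846 hr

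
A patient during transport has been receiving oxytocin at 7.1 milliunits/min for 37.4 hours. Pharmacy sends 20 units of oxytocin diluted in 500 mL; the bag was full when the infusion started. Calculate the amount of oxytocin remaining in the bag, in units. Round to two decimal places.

7.1 milliunits/min × 60 min/hr = 426 milliunits/hr
Concentration = 20 units ÷ 500 mL = 0.04 units/mL = 40 milliunits/mL
Rate = 426 milliunits/hr ÷ 40 milliunits/mL = 10.65 mL/hr
Volume infused = 10.65 mL/hr × 37.4 hr = 398.31 mL
Volume remaining = 500 − 398.31 = 101.69 mL
Drug remaining = 101.69 mL × 40 milliunits/mL = 4067.6 milliunits = 4.0676 units

4.07 units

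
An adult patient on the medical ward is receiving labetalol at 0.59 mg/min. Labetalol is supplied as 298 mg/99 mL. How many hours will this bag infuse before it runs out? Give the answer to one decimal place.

8.4 hours

0.59 mg/min × 60 min/hr = 35.4 mg/hr
Concentration = 298 mg ÷ 99 mL = 3.010101 mg/mL
Rate = 35.4 mg/hr ÷ 3.010101 mg/mL = 11.7604 mL/hr
Duration = 99 mL ÷ 11.7604 mL/hr = 8.418079 hr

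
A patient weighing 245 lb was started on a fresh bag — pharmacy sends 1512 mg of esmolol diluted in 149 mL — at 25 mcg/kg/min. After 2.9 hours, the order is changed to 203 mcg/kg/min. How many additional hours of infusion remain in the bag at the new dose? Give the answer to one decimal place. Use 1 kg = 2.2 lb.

Initial rate:
Weight = 245 lb ÷ 2.2 lb/kg = 111.3636 kg
Dose = 25 mcg/kg/min × 111.3636 kg = 2784.091 mcg/min
2784.091 mcg/min × 60 min/hr = 167045.5 mcg/hr
Concentration = 1512 mg ÷ 149 mL = 10.14765 mg/mL = 10147.65 mcg/mL
Rate = 167045.5 mcg/hr ÷ 10147.65 mcg/mL = 16.46149 mL/hr
Volume infused so far = 16.46149 mL/hr × 2.9 hr = 47.73832 mL
Volume remaining = 149 − 47.73832 = 101.2617 mL
New rate:
Dose = 203 mcg/kg/min × 111.3636 kg = 22606.82 mcg/min
22606.82 mcg/min × 60 min/hr = 1356409 mcg/hr
Rate = 1356409 mcg/hr ÷ 10147.65 mcg/mL = 133.6673 mL/hr
Time remaining = 101.2617 mL ÷ 133.6673 mL/hr = 0.7575651 hr

0.8 hours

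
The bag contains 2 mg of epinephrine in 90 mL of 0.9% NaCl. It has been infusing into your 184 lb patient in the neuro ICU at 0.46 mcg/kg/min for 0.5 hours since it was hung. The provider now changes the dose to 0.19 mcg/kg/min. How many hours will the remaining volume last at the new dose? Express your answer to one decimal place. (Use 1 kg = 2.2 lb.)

0.9 hours

Initial rate:
Weight = 184 lb ÷ 2.2 lb/kg = 83.63636 kg
Dose = 0.46 mcg/kg/min × 83.63636 kg = 38.47273 mcg/min
38.47273 mcg/min × 60 min/hr = 2308.364 mcg/hr
Concentration = 2 mg ÷ 90 mL = 0.02222222 mg/mL = 22.22222 mcg/mL
Rate = 2308.364 mcg/hr ÷ 22.22222 mcg/mL = 103.8764 mL/hr
Volume infused so far = 103.8764 mL/hr × 0.5 hr = 51.93818 mL
Volume remaining = 90 − 51.93818 = 38.06182 mL
New rate:
Dose = 0.19 mcg/kg/min × 83.63636 kg = 15.89091 mcg/min
15.89091 mcg/min × 60 min/hr = 953.4545 mcg/hr
Rate = 953.4545 mcg/hr ÷ 22.22222 mcg/mL = 42.90545 mL/hr
Time remaining = 38.06182 mL ÷ 42.90545 mL/hr = 0.8871091 hr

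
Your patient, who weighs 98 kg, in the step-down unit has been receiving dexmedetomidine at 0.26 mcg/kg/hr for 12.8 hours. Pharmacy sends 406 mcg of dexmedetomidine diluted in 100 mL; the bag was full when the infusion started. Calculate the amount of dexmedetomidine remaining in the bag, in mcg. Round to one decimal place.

79.9 mcg

Dose = 0.26 mcg/kg/hr × 98 kg = 25.48 mcg/hr
Concentration = 406 mcg ÷ 100 mL = 4.06 mcg/mL
Rate = 25.48 mcg/hr ÷ 4.06 mcg/mL = 6.275862 mL/hr
Volume infused = 6.275862 mL/hr × 12.8 hr = 80.33103 mL
Volume remaining = 100 − 80.33103 = 19.66897 mL
Drug remaining = 19.66897 mL × 4.06 mcg/mL = 79.856 mcg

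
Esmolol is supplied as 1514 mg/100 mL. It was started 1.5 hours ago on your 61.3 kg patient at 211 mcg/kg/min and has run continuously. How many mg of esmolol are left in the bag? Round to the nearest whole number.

Dose = 211 mcg/kg/min × 61.3 kg = 12934.3 mcg/min
12934.3 mcg/min × 60 min/hr = 776058 mcg/hr
Concentration = 1514 mg ÷ 100 mL = 15.14 mg/mL = 15140 mcg/mL
Rate = 776058 mcg/hr ÷ 15140 mcg/mL = 51.25878 mL/hr
Volume infused = 51.25878 mL/hr × 1.5 hr = 76.88818 mL
Volume remaining = 100 − 76.88818 = 23.11182 mL
Drug remaining = 23.11182 mL × 15140 mcg/mL = 349913 mcg = 349.913 mg

350 mg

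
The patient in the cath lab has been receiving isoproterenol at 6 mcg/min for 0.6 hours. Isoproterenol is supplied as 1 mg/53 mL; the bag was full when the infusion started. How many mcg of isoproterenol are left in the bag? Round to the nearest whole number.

6 mcg/min × 60 min/hr = 360 mcg/hr
Concentration = 1 mg ÷ 53 mL = 0.01886792 mg/mL = 18.86792 mcg/mL
Rate = 360 mcg/hr ÷ 18.86792 mcg/mL = 19.08 mL/hr
Volume infused = 19.08 mL/hr × 0.6 hr = 11.448 mL
Volume remaining = 53 − 11.448 = 41.552 mL
Drug remaining = 41.552 mL × 18.86792 mcg/mL = 784 mcg

784 mcg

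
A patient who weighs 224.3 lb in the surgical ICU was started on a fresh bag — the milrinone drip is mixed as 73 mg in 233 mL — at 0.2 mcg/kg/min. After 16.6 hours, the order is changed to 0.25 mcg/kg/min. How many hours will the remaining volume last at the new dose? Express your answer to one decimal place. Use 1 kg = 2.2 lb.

34.5 hours

Initial rate:
Weight = 224.3 lb ÷ 2.2 lb/kg = 101.9545 kg
Dose = 0.2 mcg/kg/min × 101.9545 kg = 20.39091 mcg/min
20.39091 mcg/min × 60 min/hr = 1223.455 mcg/hr
Concentration = 73 mg ÷ 233 mL = 0.3133047 mg/mL = 313.3047 mcg/mL
Rate = 1223.455 mcg/hr ÷ 313.3047 mcg/mL = 3.904999 mL/hr
Volume infused so far = 3.904999 mL/hr × 16.6 hr = 64.82298 mL
Volume remaining = 233 − 64.82298 = 168.177 mL
New rate:
Dose = 0.25 mcg/kg/min × 101.9545 kg = 25.48864 mcg/min
25.48864 mcg/min × 60 min/hr = 1529.318 mcg/hr
Rate = 1529.318 mcg/hr ÷ 313.3047 mcg/mL = 4.881248 mL/hr
Time remaining = 168.177 mL ÷ 4.881248 mL/hr = 34.45369 hr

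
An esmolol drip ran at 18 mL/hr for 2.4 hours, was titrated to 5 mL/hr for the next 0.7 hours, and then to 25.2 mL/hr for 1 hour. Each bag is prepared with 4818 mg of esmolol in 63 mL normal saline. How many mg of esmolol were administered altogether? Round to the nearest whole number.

Concentration = 4818 mg ÷ 63 mL = 76.47619 mg/mL
Stage 1: 18 mL/hr × 2.4 hr = 43.2 mL → 43.2 mL × 76.47619 mg/mL = 3303.771 mg
Stage 2: 5 mL/hr × 0.7 hr = 3.5 mL → 3.5 mL × 76.47619 mg/mL = 267.6667 mg
Stage 3: 25.2 mL/hr × 1 hr = 25.2 mL → 25.2 mL × 76.47619 mg/mL = 1927.2 mg
Total = 3303.771 + 267.6667 + 1927.2 = 5498.638 mg

5499 mg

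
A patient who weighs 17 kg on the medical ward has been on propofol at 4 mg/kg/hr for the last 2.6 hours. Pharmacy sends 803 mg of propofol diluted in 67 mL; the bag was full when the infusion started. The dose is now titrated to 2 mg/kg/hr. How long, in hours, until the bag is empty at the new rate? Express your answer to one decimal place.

Initial rate:
Dose = 4 mg/kg/hr × 17 kg = 68 mg/hr
Concentration = 803 mg ÷ 67 mL = 11.98507 mg/mL
Rate = 68 mg/hr ÷ 11.98507 mg/mL = 5.673724 mL/hr
Volume infused so far = 5.673724 mL/hr × 2.6 hr = 14.75168 mL
Volume remaining = 67 − 14.75168 = 52.24832 mL
New rate:
Dose = 2 mg/kg/hr × 17 kg = 34 mg/hr
Rate = 34 mg/hr ÷ 11.98507 mg/mL = 2.836862 mL/hr
Time remaining = 52.24832 mL ÷ 2.836862 mL/hr = 18.41765 hr

18.4 hours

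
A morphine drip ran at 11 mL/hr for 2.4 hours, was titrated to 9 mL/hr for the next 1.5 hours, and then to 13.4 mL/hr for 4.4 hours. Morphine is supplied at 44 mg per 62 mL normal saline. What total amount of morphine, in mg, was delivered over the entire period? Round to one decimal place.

70.2 mg

Concentration = 44 mg ÷ 62 mL = 0.7096774 mg/mL
Stage 1: 11 mL/hr × 2.4 hr = 26.4 mL → 26.4 mL × 0.7096774 mg/mL = 18.73548 mg
Stage 2: 9 mL/hr × 1.5 hr = 13.5 mL → 13.5 mL × 0.7096774 mg/mL = 9.580645 mg
Stage 3: 13.4 mL/hr × 4.4 hr = 58.96 mL → 58.96 mL × 0.7096774 mg/mL = 41.84258 mg
Total = 18.73548 + 9.580645 + 41.84258 = 70.15871 mg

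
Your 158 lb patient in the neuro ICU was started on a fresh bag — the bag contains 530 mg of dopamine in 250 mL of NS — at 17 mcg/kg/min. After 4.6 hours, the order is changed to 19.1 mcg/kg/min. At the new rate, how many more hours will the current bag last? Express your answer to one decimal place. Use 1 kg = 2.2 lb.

2.3 hours

Initial rate:
Weight = 158 lb ÷ 2.2 lb/kg = 71.81818 kg
Dose = 17 mcg/kg/min × 71.81818 kg = 1220.909 mcg/min
1220.909 mcg/min × 60 min/hr = 73254.55 mcg/hr
Concentration = 530 mg ÷ 250 mL = 2.12 mg/mL = 2120 mcg/mL
Rate = 73254.55 mcg/hr ÷ 2120 mcg/mL = 34.55403 mL/hr
Volume infused so far = 34.55403 mL/hr × 4.6 hr = 158.9485 mL
Volume remaining = 250 − 158.9485 = 91.05146 mL
New rate:
Dose = 19.1 mcg/kg/min × 71.81818 kg = 1371.727 mcg/min
1371.727 mcg/min × 60 min/hr = 82303.64 mcg/hr
Rate = 82303.64 mcg/hr ÷ 2120 mcg/mL = 38.82247 mL/hr
Time remaining = 91.05146 mL ÷ 38.82247 mL/hr = 2.345329 hr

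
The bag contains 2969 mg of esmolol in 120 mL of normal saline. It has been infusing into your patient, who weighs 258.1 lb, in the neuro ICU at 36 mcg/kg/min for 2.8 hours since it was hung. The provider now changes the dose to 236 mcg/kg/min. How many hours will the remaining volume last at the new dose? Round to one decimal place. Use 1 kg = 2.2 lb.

Initial rate:
Weight = 258.1 lb ÷ 2.2 lb/kg = 117.3182 kg
Dose = 36 mcg/kg/min × 117.3182 kg = 4223.455 mcg/min
4223.455 mcg/min × 60 min/hr = 253407.3 mcg/hr
Concentration = 2969 mg ÷ 120 mL = 24.74167 mg/mL = 24741.67 mcg/mL
Rate = 253407.3 mcg/hr ÷ 24741.67 mcg/mL = 10.24213 mL/hr
Volume infused so far = 10.24213 mL/hr × 2.8 hr = 28.67795 mL
Volume remaining = 120 − 28.67795 = 91.32205 mL
New rate:
Dose = 236 mcg/kg/min × 117.3182 kg = 27687.09 mcg/min
27687.09 mcg/min × 60 min/hr = 1661225 mcg/hr
Rate = 1661225 mcg/hr ÷ 24741.67 mcg/mL = 67.14283 mL/hr
Time remaining = 91.32205 mL ÷ 67.14283 mL/hr = 1.360116 hr

1.4 hours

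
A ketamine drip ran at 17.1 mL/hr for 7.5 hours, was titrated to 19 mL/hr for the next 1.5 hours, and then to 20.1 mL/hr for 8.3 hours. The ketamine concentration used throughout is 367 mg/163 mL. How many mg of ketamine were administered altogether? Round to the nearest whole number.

Concentration = 367 mg ÷ 163 mL = 2.251534 mg/mL
Stage 1: 17.1 mL/hr × 7.5 hr = 128.25 mL → 128.25 mL × 2.251534 mg/mL = 288.7592 mg
Stage 2: 19 mL/hr × 1.5 hr = 28.5 mL → 28.5 mL × 2.251534 mg/mL = 64.16871 mg
Stage 3: 20.1 mL/hr × 8.3 hr = 166.83 mL → 166.83 mL × 2.251534 mg/mL = 375.6234 mg
Total = 288.7592 + 64.16871 + 375.6234 = 728.5513 mg

729 mg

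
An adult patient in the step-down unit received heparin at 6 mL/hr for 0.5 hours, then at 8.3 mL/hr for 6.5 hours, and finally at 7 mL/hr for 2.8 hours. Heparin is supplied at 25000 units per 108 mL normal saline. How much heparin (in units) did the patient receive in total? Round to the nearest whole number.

17720 units

Concentration = 25000 units ÷ 108 mL = 231.4815 units/mL
Stage 1: 6 mL/hr × 0.5 hr = 3 mL → 3 mL × 231.4815 units/mL = 694.4444 units
Stage 2: 8.3 mL/hr × 6.5 hr = 53.95 mL → 53.95 mL × 231.4815 units/mL = 12488.43 units
Stage 3: 7 mL/hr × 2.8 hr = 19.6 mL → 19.6 mL × 231.4815 units/mL = 4537.037 units
Total = 694.4444 + 12488.43 + 4537.037 = 17719.91 units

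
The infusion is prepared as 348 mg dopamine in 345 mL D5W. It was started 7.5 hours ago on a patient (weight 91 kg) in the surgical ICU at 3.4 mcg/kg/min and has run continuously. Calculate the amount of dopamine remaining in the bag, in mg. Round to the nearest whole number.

209 mg

Dose = 3.4 mcg/kg/min × 91 kg = 309.4 mcg/min
309.4 mcg/min × 60 min/hr = 18564 mcg/hr
Concentration = 348 mg ÷ 345 mL = 1.008696 mg/mL = 1008.696 mcg/mL
Rate = 18564 mcg/hr ÷ 1008.696 mcg/mL = 18.40397 mL/hr
Volume infused = 18.40397 mL/hr × 7.5 hr = 138.0297 mL
Volume remaining = 345 − 138.0297 = 206.9703 mL
Drug remaining = 206.9703 mL × 1008.696 mcg/mL = 208770 mcg = 208.77 mg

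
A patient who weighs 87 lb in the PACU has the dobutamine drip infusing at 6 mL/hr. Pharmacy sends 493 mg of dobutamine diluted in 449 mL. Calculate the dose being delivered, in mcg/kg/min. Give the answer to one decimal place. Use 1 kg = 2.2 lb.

2.8 mcg/kg/min

Weight = 87 lb ÷ 2.2 lb/kg = 39.54545 kg
Concentration = 493 mg ÷ 449 mL = 1.097996 mg/mL = 1097.996 mcg/mL
Drug rate = 6 mL/hr × 1097.996 mcg/mL = 6587.973 mcg/hr
6587.973 mcg/hr ÷ 60 min/hr = 109.7996 mcg/min
109.7996 mcg/min ÷ 39.54545 kg = 2.77654 mcg/kg/min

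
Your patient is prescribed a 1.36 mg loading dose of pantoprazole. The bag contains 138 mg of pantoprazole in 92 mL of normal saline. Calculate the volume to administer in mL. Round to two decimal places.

Concentration = 138 mg ÷ 92 mL = 1.5 mg/mL
Volume = 1.36 mg ÷ 1.5 mg/mL = 0.9066667 mL

0.91 mL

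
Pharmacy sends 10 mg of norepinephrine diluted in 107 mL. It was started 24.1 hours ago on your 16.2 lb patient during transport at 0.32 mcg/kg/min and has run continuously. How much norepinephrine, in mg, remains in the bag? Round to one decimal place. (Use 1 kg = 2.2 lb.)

6.6 mg

Weight = 16.2 lb ÷ 2.2 lb/kg = 7.363636 kg
Dose = 0.32 mcg/kg/min × 7.363636 kg = 2.356364 mcg/min
2.356364 mcg/min × 60 min/hr = 141.3818 mcg/hr
Concentration = 10 mg ÷ 107 mL = 0.09345794 mg/mL = 93.45794 mcg/mL
Rate = 141.3818 mcg/hr ÷ 93.45794 mcg/mL = 1.512785 mL/hr
Volume infused = 1.512785 mL/hr × 24.1 hr = 36.45813 mL
Volume remaining = 107 − 36.45813 = 70.54187 mL
Drug remaining = 70.54187 mL × 93.45794 mcg/mL = 6592.698 mcg = 6.592698 mg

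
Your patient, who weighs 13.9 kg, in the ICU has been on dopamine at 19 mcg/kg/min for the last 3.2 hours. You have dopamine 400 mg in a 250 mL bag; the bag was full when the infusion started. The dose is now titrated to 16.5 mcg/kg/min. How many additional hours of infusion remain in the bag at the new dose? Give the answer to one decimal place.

Initial rate:
Dose = 19 mcg/kg/min × 13.9 kg = 264.1 mcg/min
264.1 mcg/min × 60 min/hr = 15846 mcg/hr
Concentration = 400 mg ÷ 250 mL = 1.6 mg/mL = 1600 mcg/mL
Rate = 15846 mcg/hr ÷ 1600 mcg/mL = 9.90375 mL/hr
Volume infused so far = 9.90375 mL/hr × 3.2 hr = 31.692 mL
Volume remaining = 250 − 31.692 = 218.308 mL
New rate:
Dose = 16.5 mcg/kg/min × 13.9 kg = 229.35 mcg/min
229.35 mcg/min × 60 min/hr = 13761 mcg/hr
Rate = 13761 mcg/hr ÷ 1600 mcg/mL = 8.600625 mL/hr
Time remaining = 218.308 mL ÷ 8.600625 mL/hr = 25.38281 hr

25.4 hours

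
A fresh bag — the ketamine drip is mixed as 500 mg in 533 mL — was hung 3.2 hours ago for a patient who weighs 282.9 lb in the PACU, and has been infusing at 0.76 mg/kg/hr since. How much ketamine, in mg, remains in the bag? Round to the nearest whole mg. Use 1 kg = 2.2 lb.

187 mg

Weight = 282.9 lb ÷ 2.2 lb/kg = 128.5909 kg
Dose = 0.76 mg/kg/hr × 128.5909 kg = 97.72909 mg/hr
Concentration = 500 mg ÷ 533 mL = 0.9380863 mg/mL
Rate = 97.72909 mg/hr ÷ 0.9380863 mg/mL = 104.1792 mL/hr
Volume infused = 104.1792 mL/hr × 3.2 hr = 333.3735 mL
Volume remaining = 533 − 333.3735 = 199.6265 mL
Drug remaining = 199.6265 mL × 0.9380863 mg/mL = 187.2669 mg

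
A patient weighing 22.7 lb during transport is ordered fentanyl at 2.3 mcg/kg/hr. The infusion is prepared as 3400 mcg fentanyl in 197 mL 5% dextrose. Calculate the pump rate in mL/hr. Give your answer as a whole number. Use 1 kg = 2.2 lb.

1 mL/hr

Weight = 22.7 lb ÷ 2.2 lb/kg = 10.31818 kg
Dose = 2.3 mcg/kg/hr × 10.31818 kg = 23.73182 mcg/hr
Concentration = 3400 mcg ÷ 197 mL = 17.25888 mcg/mL
Rate = 23.73182 mcg/hr ÷ 17.25888 mcg/mL = 1.375049 mL/hr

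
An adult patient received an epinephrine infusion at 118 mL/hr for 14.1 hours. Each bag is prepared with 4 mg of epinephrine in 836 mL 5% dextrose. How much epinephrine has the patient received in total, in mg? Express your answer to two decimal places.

Concentration = 4 mg ÷ 836 mL = 0.004784689 mg/mL = 4.784689 mcg/mL
Drug rate = 118 mL/hr × 4.784689 mcg/mL = 564.5933 mcg/hr
Total = 564.5933 mcg/hr × 14.1 hr = 7960.766 mcg = 7.960766 mg

7.96 mg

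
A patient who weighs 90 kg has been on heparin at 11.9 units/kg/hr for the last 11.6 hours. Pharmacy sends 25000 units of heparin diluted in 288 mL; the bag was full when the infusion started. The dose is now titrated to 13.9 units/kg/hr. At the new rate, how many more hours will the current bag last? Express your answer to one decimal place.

10.1 hours

Initial rate:
Dose = 11.9 units/kg/hr × 90 kg = 1071 units/hr
Concentration = 25000 units ÷ 288 mL = 86.80556 units/mL
Rate = 1071 units/hr ÷ 86.80556 units/mL = 12.33792 mL/hr
Volume infused so far = 12.33792 mL/hr × 11.6 hr = 143.1199 mL
Volume remaining = 288 − 143.1199 = 144.8801 mL
New rate:
Dose = 13.9 units/kg/hr × 90 kg = 1251 units/hr
Rate = 1251 units/hr ÷ 86.80556 units/mL = 14.41152 mL/hr
Time remaining = 144.8801 mL ÷ 14.41152 mL/hr = 10.05308 hr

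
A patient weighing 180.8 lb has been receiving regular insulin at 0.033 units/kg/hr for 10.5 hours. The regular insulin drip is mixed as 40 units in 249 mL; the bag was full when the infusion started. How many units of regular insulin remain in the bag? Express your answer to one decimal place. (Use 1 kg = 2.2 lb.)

Weight = 180.8 lb ÷ 2.2 lb/kg = 82.18182 kg
Dose = 0.033 units/kg/hr × 82.18182 kg = 2.712 units/hr
Concentration = 40 units ÷ 249 mL = 0.1606426 units/mL
Rate = 2.712 units/hr ÷ 0.1606426 units/mL = 16.8822 mL/hr
Volume infused = 16.8822 mL/hr × 10.5 hr = 177.2631 mL
Volume remaining = 249 − 177.2631 = 71.7369 mL
Drug remaining = 71.7369 mL × 0.1606426 units/mL = 11.524 units

11.5 units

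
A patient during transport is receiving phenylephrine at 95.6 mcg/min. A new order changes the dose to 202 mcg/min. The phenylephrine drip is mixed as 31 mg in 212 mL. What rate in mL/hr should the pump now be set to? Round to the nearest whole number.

202 mcg/min × 60 min/hr = 12120 mcg/hr
Concentration = 31 mg ÷ 212 mL = 0.1462264 mg/mL = 146.2264 mcg/mL
Rate = 12120 mcg/hr ÷ 146.2264 mcg/mL = 82.88516 mL/hr

83 mL/hr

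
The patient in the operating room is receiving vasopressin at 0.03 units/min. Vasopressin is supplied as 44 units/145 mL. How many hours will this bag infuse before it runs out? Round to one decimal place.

24.4 hours

0.03 units/min × 60 min/hr = 1.8 units/hr
Concentration = 44 units ÷ 145 mL = 0.3034483 units/mL
Rate = 1.8 units/hr ÷ 0.3034483 units/mL = 5.931818 mL/hr
Duration = 145 mL ÷ 5.931818 mL/hr = 24.44444 hr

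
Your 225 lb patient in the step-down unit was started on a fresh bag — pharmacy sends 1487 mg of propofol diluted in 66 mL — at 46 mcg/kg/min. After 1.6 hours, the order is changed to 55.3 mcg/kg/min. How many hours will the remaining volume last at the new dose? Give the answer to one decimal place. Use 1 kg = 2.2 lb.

Initial rate:
Weight = 225 lb ÷ 2.2 lb/kg = 102.2727 kg
Dose = 46 mcg/kg/min × 102.2727 kg = 4704.545 mcg/min
4704.545 mcg/min × 60 min/hr = 282272.7 mcg/hr
Concentration = 1487 mg ÷ 66 mL = 22.5303 mg/mL = 22530.3 mcg/mL
Rate = 282272.7 mcg/hr ÷ 22530.3 mcg/mL = 12.52858 mL/hr
Volume infused so far = 12.52858 mL/hr × 1.6 hr = 20.04573 mL
Volume remaining = 66 − 20.04573 = 45.95427 mL
New rate:
Dose = 55.3 mcg/kg/min × 102.2727 kg = 5655.682 mcg/min
5655.682 mcg/min × 60 min/hr = 339340.9 mcg/hr
Rate = 339340.9 mcg/hr ÷ 22530.3 mcg/mL = 15.06153 mL/hr
Time remaining = 45.95427 mL ÷ 15.06153 mL/hr = 3.051102 hr

3.1 hours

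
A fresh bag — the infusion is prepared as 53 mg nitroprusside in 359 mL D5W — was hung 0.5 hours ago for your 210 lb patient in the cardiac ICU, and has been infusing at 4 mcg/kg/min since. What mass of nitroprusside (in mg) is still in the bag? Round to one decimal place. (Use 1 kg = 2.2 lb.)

Weight = 210 lb ÷ 2.2 lb/kg = 95.45455 kg
Dose = 4 mcg/kg/min × 95.45455 kg = 381.8182 mcg/min
381.8182 mcg/min × 60 min/hr = 22909.09 mcg/hr
Concentration = 53 mg ÷ 359 mL = 0.1476323 mg/mL = 147.6323 mcg/mL
Rate = 22909.09 mcg/hr ÷ 147.6323 mcg/mL = 155.1767 mL/hr
Volume infused = 155.1767 mL/hr × 0.5 hr = 77.58834 mL
Volume remaining = 359 − 77.58834 = 281.4117 mL
Drug remaining = 281.4117 mL × 147.6323 mcg/mL = 41545.45 mcg = 41.54545 mg

41.5 mg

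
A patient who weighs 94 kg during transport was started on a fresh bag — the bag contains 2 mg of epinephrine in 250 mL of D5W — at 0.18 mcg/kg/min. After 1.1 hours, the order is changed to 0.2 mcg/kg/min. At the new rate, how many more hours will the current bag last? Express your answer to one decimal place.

0.8 hours

Initial rate:
Dose = 0.18 mcg/kg/min × 94 kg = 16.92 mcg/min
16.92 mcg/min × 60 min/hr = 1015.2 mcg/hr
Concentration = 2 mg ÷ 250 mL = 0.008 mg/mL = 8 mcg/mL
Rate = 1015.2 mcg/hr ÷ 8 mcg/mL = 126.9 mL/hr
Volume infused so far = 126.9 mL/hr × 1.1 hr = 139.59 mL
Volume remaining = 250 − 139.59 = 110.41 mL
New rate:
Dose = 0.2 mcg/kg/min × 94 kg = 18.8 mcg/min
18.8 mcg/min × 60 min/hr = 1128 mcg/hr
Rate = 1128 mcg/hr ÷ 8 mcg/mL = 141 mL/hr
Time remaining = 110.41 mL ÷ 141 mL/hr = 0.7830496 hr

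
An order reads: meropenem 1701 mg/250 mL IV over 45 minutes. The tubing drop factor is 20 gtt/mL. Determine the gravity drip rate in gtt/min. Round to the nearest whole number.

111 gtt/min

250 mL ÷ (45 min) = 5.555556 mL/min
5.555556 mL/min × 20 gtt/mL = 111.1111 gtt/min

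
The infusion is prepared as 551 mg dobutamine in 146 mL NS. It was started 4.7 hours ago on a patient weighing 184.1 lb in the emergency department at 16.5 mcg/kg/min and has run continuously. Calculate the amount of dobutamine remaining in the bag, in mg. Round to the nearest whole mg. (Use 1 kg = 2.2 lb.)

162 mg

Weight = 184.1 lb ÷ 2.2 lb/kg = 83.68182 kg
Dose = 16.5 mcg/kg/min × 83.68182 kg = 1380.75 mcg/min
1380.75 mcg/min × 60 min/hr = 82845 mcg/hr
Concentration = 551 mg ÷ 146 mL = 3.773973 mg/mL = 3773.973 mcg/mL
Rate = 82845 mcg/hr ÷ 3773.973 mcg/mL = 21.95167 mL/hr
Volume infused = 21.95167 mL/hr × 4.7 hr = 103.1728 mL
Volume remaining = 146 − 103.1728 = 42.82715 mL
Drug remaining = 42.82715 mL × 3773.973 mcg/mL = 161628.5 mcg = 161.6285 mg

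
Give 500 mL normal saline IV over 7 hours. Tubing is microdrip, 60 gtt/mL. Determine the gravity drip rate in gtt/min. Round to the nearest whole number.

71 gtt/min

500 mL ÷ (7 hr × 60 = 420 min) = 1.190476 mL/min
1.190476 mL/min × 60 gtt/mL = 71.42857 gtt/min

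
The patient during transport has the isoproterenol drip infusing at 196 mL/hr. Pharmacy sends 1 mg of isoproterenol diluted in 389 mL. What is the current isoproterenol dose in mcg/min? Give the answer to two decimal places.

8.40 mcg/min

Concentration = 1 mg ÷ 389 mL = 0.002570694 mg/mL = 2.570694 mcg/mL
Drug rate = 196 mL/hr × 2.570694 mcg/mL = 503.856 mcg/hr
503.856 mcg/hr ÷ 60 min/hr = 8.397601 mcg/min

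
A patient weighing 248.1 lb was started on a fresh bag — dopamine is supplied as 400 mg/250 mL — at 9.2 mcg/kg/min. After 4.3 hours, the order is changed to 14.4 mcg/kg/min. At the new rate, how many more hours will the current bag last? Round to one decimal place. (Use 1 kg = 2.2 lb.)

1.4 hours

Initial rate:
Weight = 248.1 lb ÷ 2.2 lb/kg = 112.7727 kg
Dose = 9.2 mcg/kg/min × 112.7727 kg = 1037.509 mcg/min
1037.509 mcg/min × 60 min/hr = 62250.55 mcg/hr
Concentration = 400 mg ÷ 250 mL = 1.6 mg/mL = 1600 mcg/mL
Rate = 62250.55 mcg/hr ÷ 1600 mcg/mL = 38.90659 mL/hr
Volume infused so far = 38.90659 mL/hr × 4.3 hr = 167.2983 mL
Volume remaining = 250 − 167.2983 = 82.70166 mL
New rate:
Dose = 14.4 mcg/kg/min × 112.7727 kg = 1623.927 mcg/min
1623.927 mcg/min × 60 min/hr = 97435.64 mcg/hr
Rate = 97435.64 mcg/hr ÷ 1600 mcg/mL = 60.89727 mL/hr
Time remaining = 82.70166 mL ÷ 60.89727 mL/hr = 1.358052 hr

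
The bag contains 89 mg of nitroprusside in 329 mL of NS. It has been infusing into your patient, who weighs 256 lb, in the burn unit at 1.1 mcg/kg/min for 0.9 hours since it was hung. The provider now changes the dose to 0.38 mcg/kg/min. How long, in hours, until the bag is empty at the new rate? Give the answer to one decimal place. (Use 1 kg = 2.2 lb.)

30.9 hours

Initial rate:
Weight = 256 lb ÷ 2.2 lb/kg = 116.3636 kg
Dose = 1.1 mcg/kg/min × 116.3636 kg = 128 mcg/min
128 mcg/min × 60 min/hr = 7680 mcg/hr
Concentration = 89 mg ÷ 329 mL = 0.2705167 mg/mL = 270.5167 mcg/mL
Rate = 7680 mcg/hr ÷ 270.5167 mcg/mL = 28.39011 mL/hr
Volume infused so far = 28.39011 mL/hr × 0.9 hr = 25.5511 mL
Volume remaining = 329 − 25.5511 = 303.4489 mL
New rate:
Dose = 0.38 mcg/kg/min × 116.3636 kg = 44.21818 mcg/min
44.21818 mcg/min × 60 min/hr = 2653.091 mcg/hr
Rate = 2653.091 mcg/hr ÷ 270.5167 mcg/mL = 9.807493 mL/hr
Time remaining = 303.4489 mL ÷ 9.807493 mL/hr = 30.94052 hr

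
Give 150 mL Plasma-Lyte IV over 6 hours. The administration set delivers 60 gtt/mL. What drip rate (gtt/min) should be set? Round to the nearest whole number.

25 gtt/min

150 mL ÷ (6 hr × 60 = 360 min) = 0.4166667 mL/min
0.4166667 mL/min × 60 gtt/mL = 25 gtt/min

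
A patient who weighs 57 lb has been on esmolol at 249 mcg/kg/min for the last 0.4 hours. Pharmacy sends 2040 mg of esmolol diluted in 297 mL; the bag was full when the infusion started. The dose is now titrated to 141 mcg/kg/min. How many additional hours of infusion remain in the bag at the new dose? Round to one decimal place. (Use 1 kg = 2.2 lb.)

Initial rate:
Weight = 57 lb ÷ 2.2 lb/kg = 25.90909 kg
Dose = 249 mcg/kg/min × 25.90909 kg = 6451.364 mcg/min
6451.364 mcg/min × 60 min/hr = 387081.8 mcg/hr
Concentration = 2040 mg ÷ 297 mL = 6.868687 mg/mL = 6868.687 mcg/mL
Rate = 387081.8 mcg/hr ÷ 6868.687 mcg/mL = 56.35456 mL/hr
Volume infused so far = 56.35456 mL/hr × 0.4 hr = 22.54182 mL
Volume remaining = 297 − 22.54182 = 274.4582 mL
New rate:
Dose = 141 mcg/kg/min × 25.90909 kg = 3653.182 mcg/min
3653.182 mcg/min × 60 min/hr = 219190.9 mcg/hr
Rate = 219190.9 mcg/hr ÷ 6868.687 mcg/mL = 31.91162 mL/hr
Time remaining = 274.4582 mL ÷ 31.91162 mL/hr = 8.600572 hr

8.6 hours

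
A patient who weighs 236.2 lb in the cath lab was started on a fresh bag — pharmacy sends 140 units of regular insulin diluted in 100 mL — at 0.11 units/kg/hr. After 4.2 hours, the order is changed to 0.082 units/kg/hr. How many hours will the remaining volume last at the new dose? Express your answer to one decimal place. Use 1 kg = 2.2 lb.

Initial rate:
Weight = 236.2 lb ÷ 2.2 lb/kg = 107.3636 kg
Dose = 0.11 units/kg/hr × 107.3636 kg = 11.81 units/hr
Concentration = 140 units ÷ 100 mL = 1.4 units/mL
Rate = 11.81 units/hr ÷ 1.4 units/mL = 8.435714 mL/hr
Volume infused so far = 8.435714 mL/hr × 4.2 hr = 35.43 mL
Volume remaining = 100 − 35.43 = 64.57 mL
New rate:
Dose = 0.082 units/kg/hr × 107.3636 kg = 8.803818 units/hr
Rate = 8.803818 units/hr ÷ 1.4 units/mL = 6.288442 mL/hr
Time remaining = 64.57 mL ÷ 6.288442 mL/hr = 10.26804 hr

10.3 hours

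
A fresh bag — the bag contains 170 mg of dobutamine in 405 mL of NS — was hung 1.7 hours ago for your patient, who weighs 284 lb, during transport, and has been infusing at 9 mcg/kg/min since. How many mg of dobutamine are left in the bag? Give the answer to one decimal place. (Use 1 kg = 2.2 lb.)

Weight = 284 lb ÷ 2.2 lb/kg = 129.0909 kg
Dose = 9 mcg/kg/min × 129.0909 kg = 1161.818 mcg/min
1161.818 mcg/min × 60 min/hr = 69709.09 mcg/hr
Concentration = 170 mg ÷ 405 mL = 0.4197531 mg/mL = 419.7531 mcg/mL
Rate = 69709.09 mcg/hr ÷ 419.7531 mcg/mL = 166.0717 mL/hr
Volume infused = 166.0717 mL/hr × 1.7 hr = 282.3218 mL
Volume remaining = 405 − 282.3218 = 122.6782 mL
Drug remaining = 122.6782 mL × 419.7531 mcg/mL = 51494.55 mcg = 51.49455 mg

51.5 mg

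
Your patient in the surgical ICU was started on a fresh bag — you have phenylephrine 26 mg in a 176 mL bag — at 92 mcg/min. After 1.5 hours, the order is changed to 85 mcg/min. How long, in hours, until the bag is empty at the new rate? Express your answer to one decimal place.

3.5 hours

Initial rate:
92 mcg/min × 60 min/hr = 5520 mcg/hr
Concentration = 26 mg ÷ 176 mL = 0.1477273 mg/mL = 147.7273 mcg/mL
Rate = 5520 mcg/hr ÷ 147.7273 mcg/mL = 37.36615 mL/hr
Volume infused so far = 37.36615 mL/hr × 1.5 hr = 56.04923 mL
Volume remaining = 176 − 56.04923 = 119.9508 mL
New rate:
85 mcg/min × 60 min/hr = 5100 mcg/hr
Rate = 5100 mcg/hr ÷ 147.7273 mcg/mL = 34.52308 mL/hr
Time remaining = 119.9508 mL ÷ 34.52308 mL/hr = 3.47451 hr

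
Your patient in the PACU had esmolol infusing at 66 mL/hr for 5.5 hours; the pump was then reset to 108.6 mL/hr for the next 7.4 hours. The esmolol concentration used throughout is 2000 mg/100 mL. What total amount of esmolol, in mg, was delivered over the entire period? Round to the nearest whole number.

Concentration = 2000 mg ÷ 100 mL = 20 mg/mL
Stage 1: 66 mL/hr × 5.5 hr = 363 mL → 363 mL × 20 mg/mL = 7260 mg
Stage 2: 108.6 mL/hr × 7.4 hr = 803.64 mL → 803.64 mL × 20 mg/mL = 16072.8 mg
Total = 7260 + 16072.8 = 23332.8 mg

23333 mg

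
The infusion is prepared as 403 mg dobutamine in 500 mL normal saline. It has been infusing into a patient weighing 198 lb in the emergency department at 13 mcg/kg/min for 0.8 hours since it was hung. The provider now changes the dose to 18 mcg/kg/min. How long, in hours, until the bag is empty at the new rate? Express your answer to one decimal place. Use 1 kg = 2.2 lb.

3.6 hours

Initial rate:
Weight = 198 lb ÷ 2.2 lb/kg = 90 kg
Dose = 13 mcg/kg/min × 90 kg = 1170 mcg/min
1170 mcg/min × 60 min/hr = 70200 mcg/hr
Concentration = 403 mg ÷ 500 mL = 0.806 mg/mL = 806 mcg/mL
Rate = 70200 mcg/hr ÷ 806 mcg/mL = 87.09677 mL/hr
Volume infused so far = 87.09677 mL/hr × 0.8 hr = 69.67742 mL
Volume remaining = 500 − 69.67742 = 430.3226 mL
New rate:
Dose = 18 mcg/kg/min × 90 kg = 1620 mcg/min
1620 mcg/min × 60 min/hr = 97200 mcg/hr
Rate = 97200 mcg/hr ÷ 806 mcg/mL = 120.5955 mL/hr
Time remaining = 430.3226 mL ÷ 120.5955 mL/hr = 3.568313 hr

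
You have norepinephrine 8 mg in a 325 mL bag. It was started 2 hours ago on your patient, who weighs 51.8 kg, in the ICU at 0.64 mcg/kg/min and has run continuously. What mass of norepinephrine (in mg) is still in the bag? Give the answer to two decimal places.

Dose = 0.64 mcg/kg/min × 51.8 kg = 33.152 mcg/min
33.152 mcg/min × 60 min/hr = 1989.12 mcg/hr
Concentration = 8 mg ÷ 325 mL = 0.02461538 mg/mL = 24.61538 mcg/mL
Rate = 1989.12 mcg/hr ÷ 24.61538 mcg/mL = 80.808 mL/hr
Volume infused = 80.808 mL/hr × 2 hr = 161.616 mL
Volume remaining = 325 − 161.616 = 163.384 mL
Drug remaining = 163.384 mL × 24.61538 mcg/mL = 4021.76 mcg = 4.02176 mg

4.02 mg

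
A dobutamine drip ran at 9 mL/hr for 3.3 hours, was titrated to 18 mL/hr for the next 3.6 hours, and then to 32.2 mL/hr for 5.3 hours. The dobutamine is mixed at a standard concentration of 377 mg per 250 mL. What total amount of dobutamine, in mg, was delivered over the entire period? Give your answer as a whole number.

400 mg

Concentration = 377 mg ÷ 250 mL = 1.508 mg/mL
Stage 1: 9 mL/hr × 3.3 hr = 29.7 mL → 29.7 mL × 1.508 mg/mL = 44.7876 mg
Stage 2: 18 mL/hr × 3.6 hr = 64.8 mL → 64.8 mL × 1.508 mg/mL = 97.7184 mg
Stage 3: 32.2 mL/hr × 5.3 hr = 170.66 mL → 170.66 mL × 1.508 mg/mL = 257.3553 mg
Total = 44.7876 + 97.7184 + 257.3553 = 399.8613 mg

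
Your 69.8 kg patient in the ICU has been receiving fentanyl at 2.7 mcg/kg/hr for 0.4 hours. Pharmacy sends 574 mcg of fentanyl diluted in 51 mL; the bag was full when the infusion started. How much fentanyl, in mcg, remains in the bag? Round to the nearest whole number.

Dose = 2.7 mcg/kg/hr × 69.8 kg = 188.46 mcg/hr
Concentration = 574 mcg ÷ 51 mL = 11.2549 mcg/mL
Rate = 188.46 mcg/hr ÷ 11.2549 mcg/mL = 16.7447 mL/hr
Volume infused = 16.7447 mL/hr × 0.4 hr = 6.697882 mL
Volume remaining = 51 − 6.697882 = 44.30212 mL
Drug remaining = 44.30212 mL × 11.2549 mcg/mL = 498.616 mcg

499 mcg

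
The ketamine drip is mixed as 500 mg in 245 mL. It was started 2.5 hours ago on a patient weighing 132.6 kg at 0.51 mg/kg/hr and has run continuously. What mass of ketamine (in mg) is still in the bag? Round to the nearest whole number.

Dose = 0.51 mg/kg/hr × 132.6 kg = 67.626 mg/hr
Concentration = 500 mg ÷ 245 mL = 2.040816 mg/mL
Rate = 67.626 mg/hr ÷ 2.040816 mg/mL = 33.13674 mL/hr
Volume infused = 33.13674 mL/hr × 2.5 hr = 82.84185 mL
Volume remaining = 245 − 82.84185 = 162.1581 mL
Drug remaining = 162.1581 mL × 2.040816 mg/mL = 330.935 mg

331 mg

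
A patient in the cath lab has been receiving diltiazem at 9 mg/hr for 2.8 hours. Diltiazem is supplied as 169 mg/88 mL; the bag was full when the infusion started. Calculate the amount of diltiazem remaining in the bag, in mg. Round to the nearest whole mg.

144 mg

Concentration = 169 mg ÷ 88 mL = 1.920455 mg/mL
Rate = 9 mg/hr ÷ 1.920455 mg/mL = 4.686391 mL/hr
Volume infused = 4.686391 mL/hr × 2.8 hr = 13.12189 mL
Volume remaining = 88 − 13.12189 = 74.87811 mL
Drug remaining = 74.87811 mL × 1.920455 mg/mL = 143.8 mg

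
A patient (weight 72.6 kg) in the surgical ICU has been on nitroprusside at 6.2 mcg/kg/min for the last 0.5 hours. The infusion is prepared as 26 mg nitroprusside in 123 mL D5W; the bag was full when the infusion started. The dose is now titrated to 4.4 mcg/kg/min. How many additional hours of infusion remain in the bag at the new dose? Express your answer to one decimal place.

Initial rate:
Dose = 6.2 mcg/kg/min × 72.6 kg = 450.12 mcg/min
450.12 mcg/min × 60 min/hr = 27007.2 mcg/hr
Concentration = 26 mg ÷ 123 mL = 0.2113821 mg/mL = 211.3821 mcg/mL
Rate = 27007.2 mcg/hr ÷ 211.3821 mcg/mL = 127.7648 mL/hr
Volume infused so far = 127.7648 mL/hr × 0.5 hr = 63.88242 mL
Volume remaining = 123 − 63.88242 = 59.11758 mL
New rate:
Dose = 4.4 mcg/kg/min × 72.6 kg = 319.44 mcg/min
319.44 mcg/min × 60 min/hr = 19166.4 mcg/hr
Rate = 19166.4 mcg/hr ÷ 211.3821 mcg/mL = 90.67182 mL/hr
Time remaining = 59.11758 mL ÷ 90.67182 mL/hr = 0.6519952 hr

0.7 hours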